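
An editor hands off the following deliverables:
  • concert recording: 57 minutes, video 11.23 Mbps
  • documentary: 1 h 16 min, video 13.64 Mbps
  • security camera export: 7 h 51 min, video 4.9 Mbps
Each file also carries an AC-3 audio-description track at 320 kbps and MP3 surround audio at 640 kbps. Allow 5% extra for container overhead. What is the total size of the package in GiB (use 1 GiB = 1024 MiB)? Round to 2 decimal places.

Audio total: 320 + 640 = 960 kbps = 0.960 Mbps.
concert recording: 12.190 Mbps × 3420 s × 1.05 = 43774.3 Mb
documentary: 14.600 Mbps × 4560 s × 1.05 = 69904.8 Mb
security camera export: 5.860 Mbps × 28260 s × 1.05 = 173883.8 Mb
Total: 287562.9 Mb = 35945.4 MB.
= 33.48 GiB.

33.48 GiB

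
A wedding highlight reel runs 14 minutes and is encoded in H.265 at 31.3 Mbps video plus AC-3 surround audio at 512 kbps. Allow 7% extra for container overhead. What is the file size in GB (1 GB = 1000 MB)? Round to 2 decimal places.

14 min = 840 s
Audio: 512 kbps = 0.512 Mbps.
Total bitrate: 31.3 + 0.512 = 31.812 Mbps.
Stream data: 31.812 Mbps × 840 s = 26722.1 Mb.
With 7% container overhead: ×1.07.
28,593 Mb ÷ 8 = 3,574 MB → 3.574 GB.

3.57 GB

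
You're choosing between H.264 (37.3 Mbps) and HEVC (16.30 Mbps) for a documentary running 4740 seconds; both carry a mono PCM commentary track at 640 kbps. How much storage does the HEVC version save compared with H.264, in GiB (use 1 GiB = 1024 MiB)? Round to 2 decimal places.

11.59 GiB

Audio: 640 kbps = 0.640 Mbps.
H.264: 37.940 Mbps × 4740 s = 179835.6 Mb = 20.936 GiB.
HEVC: 16.940 Mbps × 4740 s = 80295.6 Mb = 9.348 GiB.
Saving: 20.936 − 9.348 = 11.588 GiB.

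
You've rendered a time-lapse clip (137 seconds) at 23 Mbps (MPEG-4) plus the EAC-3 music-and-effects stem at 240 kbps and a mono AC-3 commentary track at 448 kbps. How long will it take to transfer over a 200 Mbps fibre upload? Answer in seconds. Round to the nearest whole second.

16 seconds

Audio total: 240 + 448 = 688 kbps = 0.688 Mbps.
Total bitrate: 23.688 Mbps.
File: 23.688 Mbps × 137 s = 3245.3 Mb.
At 200 Mbps: 3245.3 / 200 = 16.2 s ≈ 16.2 seconds.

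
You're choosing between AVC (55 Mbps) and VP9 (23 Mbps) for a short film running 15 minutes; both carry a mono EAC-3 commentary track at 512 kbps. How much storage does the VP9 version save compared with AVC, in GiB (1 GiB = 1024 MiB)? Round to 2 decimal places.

3.35 GiB

15 min = 900 s
Audio: 512 kbps = 0.512 Mbps.
AVC: 55.512 Mbps × 900 s = 49960.8 Mb = 5.816 GiB.
VP9: 23.512 Mbps × 900 s = 21160.8 Mb = 2.463 GiB.
Saving: 5.816 − 2.463 = 3.353 GiB.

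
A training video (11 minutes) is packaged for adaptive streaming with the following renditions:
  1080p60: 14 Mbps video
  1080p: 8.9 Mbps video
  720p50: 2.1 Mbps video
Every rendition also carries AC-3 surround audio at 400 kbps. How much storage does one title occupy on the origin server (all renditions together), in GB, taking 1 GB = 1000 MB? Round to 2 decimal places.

11 min = 660 s
Audio: 400 kbps = 0.400 Mbps.
Sum of rendition bitrates: (14+0.400) + (8.9+0.400) + (2.1+0.400) = 26.200 Mbps.
× 660 s = 17,292 Mb = 2,162 MB = 2.162 GB.

2.16 GB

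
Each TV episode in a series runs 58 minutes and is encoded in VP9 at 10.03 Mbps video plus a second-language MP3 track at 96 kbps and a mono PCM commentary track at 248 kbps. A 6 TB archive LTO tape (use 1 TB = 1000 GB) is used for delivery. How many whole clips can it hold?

58 min = 3480 s
Audio total: 96 + 248 = 344 kbps = 0.344 Mbps.
Total bitrate: 10.374 Mbps.
Per item: 10.374 Mbps × 3480 s = 36,102 Mb = 4,513 MB.
Capacity: 6 TB = 48,000,000 Mb; 1329.58 items → 1329 complete.

1329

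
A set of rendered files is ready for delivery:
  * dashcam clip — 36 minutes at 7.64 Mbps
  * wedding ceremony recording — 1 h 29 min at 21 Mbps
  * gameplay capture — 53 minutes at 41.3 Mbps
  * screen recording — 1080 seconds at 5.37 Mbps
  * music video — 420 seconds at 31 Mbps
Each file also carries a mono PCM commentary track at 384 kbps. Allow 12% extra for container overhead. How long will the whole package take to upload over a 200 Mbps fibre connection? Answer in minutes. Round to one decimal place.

26.5 minutes

Audio: 384 kbps = 0.384 Mbps.
dashcam clip: 8.024 Mbps × 2160 s × 1.12 = 19411.7 Mb
wedding ceremony recording: 21.384 Mbps × 5340 s × 1.12 = 127893.4 Mb
gameplay capture: 41.684 Mbps × 3180 s × 1.12 = 148461.7 Mb
screen recording: 5.754 Mbps × 1080 s × 1.12 = 6960.0 Mb
music video: 31.384 Mbps × 420 s × 1.12 = 14763.0 Mb
Total: 317489.9 Mb = 39686.2 MB.
At 200 Mbps: 317489.9 / 200 = 1587 s ≈ 26.5 minutes.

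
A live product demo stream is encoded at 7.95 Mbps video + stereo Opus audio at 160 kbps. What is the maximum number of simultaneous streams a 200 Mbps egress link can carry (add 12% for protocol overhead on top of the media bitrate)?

Audio: 160 kbps = 0.160 Mbps.
Per-viewer media rate: 8.110 Mbps.
On the wire with 12% overhead: 9.083 Mbps.
200 Mbps = 200.0 Mbps; 200.0 / 9.083 = 22.02 → 22 viewers.

22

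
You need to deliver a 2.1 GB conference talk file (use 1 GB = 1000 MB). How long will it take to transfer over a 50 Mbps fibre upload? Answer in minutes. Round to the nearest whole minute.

File: 2.1 GB = 16800.0 Mb.
At 50 Mbps: 16800.0 / 50 = 336.0 s ≈ 5.6 minutes.

6 minutes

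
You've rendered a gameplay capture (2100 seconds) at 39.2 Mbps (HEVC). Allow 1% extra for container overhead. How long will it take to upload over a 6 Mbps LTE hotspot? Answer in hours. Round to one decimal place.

File: 39.200 Mbps × 2100 s = 82320.0 Mb.
With 1% container overhead: ×1.01. → 83143.2 Mb.
At 6 Mbps: 83143.2 / 6 = 13857.2 s ≈ 3.85 hours.

3.8 hours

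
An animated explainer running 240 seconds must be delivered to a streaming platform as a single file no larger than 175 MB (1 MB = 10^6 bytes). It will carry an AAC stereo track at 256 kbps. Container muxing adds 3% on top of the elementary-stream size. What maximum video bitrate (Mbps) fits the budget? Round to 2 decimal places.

5.41 Mbps

Budget: 175 MB = 1400.0 Mb.
Stream payload after overhead: 1400.0 / 1.03 = 1359.2 Mb.
Total bitrate budget: 1359.2 Mb / 240 s = 5.663 Mbps.
Audio: 256 kbps = 0.256 Mbps.
Video: 5.663 − 0.256 = 5.407 Mbps.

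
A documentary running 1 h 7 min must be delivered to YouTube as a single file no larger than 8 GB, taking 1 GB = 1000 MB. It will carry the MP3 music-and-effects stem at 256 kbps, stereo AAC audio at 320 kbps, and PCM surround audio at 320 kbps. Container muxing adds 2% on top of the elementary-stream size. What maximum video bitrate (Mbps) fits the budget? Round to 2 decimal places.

Budget: 8 GB = 64000.0 Mb.
Stream payload after overhead: 64000.0 / 1.02 = 62745.1 Mb.
1 h 7 min = 67 min = 4020 s
Total bitrate budget: 62745.1 Mb / 4020 s = 15.608 Mbps.
Audio total: 256 + 320 + 320 = 896 kbps = 0.896 Mbps.
Video: 15.608 − 0.896 = 14.712 Mbps.

14.71 Mbps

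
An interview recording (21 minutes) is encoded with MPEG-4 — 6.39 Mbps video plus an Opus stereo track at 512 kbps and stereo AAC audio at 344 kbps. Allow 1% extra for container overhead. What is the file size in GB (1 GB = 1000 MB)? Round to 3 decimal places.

1.153 GB

21 min = 1260 s
Audio total: 512 + 344 = 856 kbps = 0.856 Mbps.
Total bitrate: 6.39 + 0.856 = 7.246 Mbps.
Stream data: 7.246 Mbps × 1260 s = 9130.0 Mb.
With 1% container overhead: ×1.01.
9,221 Mb ÷ 8 = 1,153 MB → 1.153 GB.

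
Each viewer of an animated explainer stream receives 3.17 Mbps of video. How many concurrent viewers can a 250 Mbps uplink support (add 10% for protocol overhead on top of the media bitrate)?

71

On the wire with 10% overhead: 3.487 Mbps.
250 Mbps = 250.0 Mbps; 250.0 / 3.487 = 71.69 → 71 viewers.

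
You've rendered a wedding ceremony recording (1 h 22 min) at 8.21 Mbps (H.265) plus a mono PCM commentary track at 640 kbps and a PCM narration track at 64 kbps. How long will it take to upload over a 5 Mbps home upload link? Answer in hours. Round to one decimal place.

1 h 22 min = 82 min = 4920 s
Audio total: 640 + 64 = 704 kbps = 0.704 Mbps.
Total bitrate: 8.914 Mbps.
File: 8.914 Mbps × 4920 s = 43856.9 Mb.
At 5 Mbps: 43856.9 / 5 = 8771.4 s ≈ 2.44 hours.

2.4 hours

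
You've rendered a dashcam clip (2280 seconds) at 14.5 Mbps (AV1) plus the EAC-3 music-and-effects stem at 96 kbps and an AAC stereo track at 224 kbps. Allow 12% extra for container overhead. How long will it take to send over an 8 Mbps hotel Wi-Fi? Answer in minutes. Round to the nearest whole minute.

Audio total: 96 + 224 = 320 kbps = 0.320 Mbps.
Total bitrate: 14.820 Mbps.
File: 14.820 Mbps × 2280 s = 33789.6 Mb.
With 12% container overhead: ×1.12. → 37844.4 Mb.
At 8 Mbps: 37844.4 / 8 = 4730.5 s ≈ 78.8 minutes.

79 minutes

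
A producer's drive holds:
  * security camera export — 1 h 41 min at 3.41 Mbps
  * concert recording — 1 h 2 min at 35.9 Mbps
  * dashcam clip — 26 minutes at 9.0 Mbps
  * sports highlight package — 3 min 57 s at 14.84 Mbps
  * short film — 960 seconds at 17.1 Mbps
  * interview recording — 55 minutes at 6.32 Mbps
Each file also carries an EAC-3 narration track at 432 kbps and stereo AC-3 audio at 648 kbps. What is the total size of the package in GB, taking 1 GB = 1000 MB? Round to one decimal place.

28.3 GB

Audio total: 432 + 648 = 1080 kbps = 1.080 Mbps.
security camera export: 4.490 Mbps × 6060 s = 27209.4 Mb
concert recording: 36.980 Mbps × 3720 s = 137565.6 Mb
dashcam clip: 10.080 Mbps × 1560 s = 15724.8 Mb
sports highlight package: 15.920 Mbps × 237 s = 3773.0 Mb
short film: 18.180 Mbps × 960 s = 17452.8 Mb
interview recording: 7.400 Mbps × 3300 s = 24420.0 Mb
Total: 226145.6 Mb = 28268.2 MB.
= 28.27 GB.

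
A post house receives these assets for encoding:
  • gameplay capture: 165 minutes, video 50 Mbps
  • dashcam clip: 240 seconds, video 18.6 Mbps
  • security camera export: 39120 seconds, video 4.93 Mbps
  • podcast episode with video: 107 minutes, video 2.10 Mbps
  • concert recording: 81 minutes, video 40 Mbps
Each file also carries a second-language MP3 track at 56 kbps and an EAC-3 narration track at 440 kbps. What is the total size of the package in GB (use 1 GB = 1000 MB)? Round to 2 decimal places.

Audio total: 56 + 440 = 496 kbps = 0.496 Mbps.
gameplay capture: 50.496 Mbps × 9900 s = 499910.4 Mb
dashcam clip: 19.096 Mbps × 240 s = 4583.0 Mb
security camera export: 5.426 Mbps × 39120 s = 212265.1 Mb
podcast episode with video: 2.596 Mbps × 6420 s = 16666.3 Mb
concert recording: 40.496 Mbps × 4860 s = 196810.6 Mb
Total: 930235.4 Mb = 116279.4 MB.
= 116.3 GB.

116.28 GB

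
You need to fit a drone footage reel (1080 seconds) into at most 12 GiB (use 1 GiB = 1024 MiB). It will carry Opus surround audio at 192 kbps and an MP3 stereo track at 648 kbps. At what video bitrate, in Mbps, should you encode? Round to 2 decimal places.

94.60 Mbps

Budget: 12 GiB = 103079.2 Mb.
Total bitrate budget: 103079.2 Mb / 1080 s = 95.444 Mbps.
Audio total: 192 + 648 = 840 kbps = 0.840 Mbps.
Video: 95.444 − 0.840 = 94.604 Mbps.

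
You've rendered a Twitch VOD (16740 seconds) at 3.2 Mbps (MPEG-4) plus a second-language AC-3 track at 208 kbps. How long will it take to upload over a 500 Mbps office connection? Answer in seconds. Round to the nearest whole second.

Audio: 208 kbps = 0.208 Mbps.
Total bitrate: 3.408 Mbps.
File: 3.408 Mbps × 16740 s = 57049.9 Mb.
At 500 Mbps: 57049.9 / 500 = 114.1 s ≈ 114 seconds.

114 seconds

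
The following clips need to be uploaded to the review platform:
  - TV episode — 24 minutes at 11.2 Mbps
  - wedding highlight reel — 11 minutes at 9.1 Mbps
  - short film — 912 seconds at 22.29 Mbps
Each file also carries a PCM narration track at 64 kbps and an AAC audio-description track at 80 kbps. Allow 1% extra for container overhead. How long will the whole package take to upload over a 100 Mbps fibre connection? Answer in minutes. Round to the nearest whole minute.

7 minutes

Audio total: 64 + 80 = 144 kbps = 0.144 Mbps.
TV episode: 11.344 Mbps × 1440 s × 1.01 = 16498.7 Mb
wedding highlight reel: 9.244 Mbps × 660 s × 1.01 = 6162.1 Mb
short film: 22.434 Mbps × 912 s × 1.01 = 20664.4 Mb
Total: 43325.2 Mb = 5415.6 MB.
At 100 Mbps: 43325.2 / 100 = 433 s ≈ 7.22 minutes.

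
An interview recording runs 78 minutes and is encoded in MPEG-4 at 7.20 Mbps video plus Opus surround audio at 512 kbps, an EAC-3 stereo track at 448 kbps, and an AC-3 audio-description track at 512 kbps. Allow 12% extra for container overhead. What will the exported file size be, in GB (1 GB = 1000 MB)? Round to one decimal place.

5.7 GB

78 min = 4680 s
Audio total: 512 + 448 + 512 = 1472 kbps = 1.472 Mbps.
Total bitrate: 7.20 + 1.472 = 8.672 Mbps.
Stream data: 8.672 Mbps × 4680 s = 40585.0 Mb.
With 12% container overhead: ×1.12.
45,455 Mb ÷ 8 = 5,682 MB → 5.682 GB.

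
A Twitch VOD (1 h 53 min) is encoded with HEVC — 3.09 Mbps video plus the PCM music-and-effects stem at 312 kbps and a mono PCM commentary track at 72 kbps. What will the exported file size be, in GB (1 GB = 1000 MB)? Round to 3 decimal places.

1 h 53 min = 113 min = 6780 s
Audio total: 312 + 72 = 384 kbps = 0.384 Mbps.
Total bitrate: 3.09 + 0.384 = 3.474 Mbps.
Stream data: 3.474 Mbps × 6780 s = 23553.7 Mb.
23,554 Mb ÷ 8 = 2,944 MB → 2.944 GB.

2.944 GB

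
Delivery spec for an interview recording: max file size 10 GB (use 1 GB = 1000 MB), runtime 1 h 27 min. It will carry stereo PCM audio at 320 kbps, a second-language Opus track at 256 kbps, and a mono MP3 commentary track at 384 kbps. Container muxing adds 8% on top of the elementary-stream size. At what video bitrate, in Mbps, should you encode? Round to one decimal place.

13.2 Mbps

Budget: 10 GB = 80000.0 Mb.
Stream payload after overhead: 80000.0 / 1.08 = 74074.1 Mb.
1 h 27 min = 87 min = 5220 s
Total bitrate budget: 74074.1 Mb / 5220 s = 14.190 Mbps.
Audio total: 320 + 256 + 384 = 960 kbps = 0.960 Mbps.
Video: 14.190 − 0.960 = 13.230 Mbps.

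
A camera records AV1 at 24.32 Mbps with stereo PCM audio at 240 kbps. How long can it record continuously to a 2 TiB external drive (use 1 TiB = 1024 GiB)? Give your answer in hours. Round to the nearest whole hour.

199 hours

Audio: 240 kbps = 0.240 Mbps.
Total bitrate: 24.32 + 0.240 = 24.560 Mbps.
Capacity: 2 TiB = 17,592,186 Mb.
Recording time: 17,592,186 / 24.560 = 716,294 s ≈ 199 hours.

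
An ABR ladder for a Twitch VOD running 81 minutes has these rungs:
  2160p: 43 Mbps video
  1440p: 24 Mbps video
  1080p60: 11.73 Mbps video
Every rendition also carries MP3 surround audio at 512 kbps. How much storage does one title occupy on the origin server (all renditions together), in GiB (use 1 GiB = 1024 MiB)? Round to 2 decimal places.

45.41 GiB

81 min = 4860 s
Audio: 512 kbps = 0.512 Mbps.
Sum of rendition bitrates: (43+0.512) + (24+0.512) + (11.73+0.512) = 80.266 Mbps.
× 4860 s = 390,093 Mb = 48,762 MB = 45.41 GiB.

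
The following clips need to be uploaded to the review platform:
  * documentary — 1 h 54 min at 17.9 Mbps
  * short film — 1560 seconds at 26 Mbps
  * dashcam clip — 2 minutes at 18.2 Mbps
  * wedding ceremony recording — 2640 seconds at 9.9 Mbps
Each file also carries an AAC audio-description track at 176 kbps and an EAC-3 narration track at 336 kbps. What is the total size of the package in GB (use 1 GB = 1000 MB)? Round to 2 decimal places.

24.63 GB

Audio total: 176 + 336 = 512 kbps = 0.512 Mbps.
documentary: 18.412 Mbps × 6840 s = 125938.1 Mb
short film: 26.512 Mbps × 1560 s = 41358.7 Mb
dashcam clip: 18.712 Mbps × 120 s = 2245.4 Mb
wedding ceremony recording: 10.412 Mbps × 2640 s = 27487.7 Mb
Total: 197029.9 Mb = 24628.7 MB.
= 24.63 GB.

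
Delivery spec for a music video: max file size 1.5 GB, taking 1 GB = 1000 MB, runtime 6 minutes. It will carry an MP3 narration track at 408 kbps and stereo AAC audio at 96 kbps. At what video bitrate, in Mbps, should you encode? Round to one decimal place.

32.8 Mbps

Budget: 1.5 GB = 12000.0 Mb.
6 min = 360 s
Total bitrate budget: 12000.0 Mb / 360 s = 33.333 Mbps.
Audio total: 408 + 96 = 504 kbps = 0.504 Mbps.
Video: 33.333 − 0.504 = 32.829 Mbps.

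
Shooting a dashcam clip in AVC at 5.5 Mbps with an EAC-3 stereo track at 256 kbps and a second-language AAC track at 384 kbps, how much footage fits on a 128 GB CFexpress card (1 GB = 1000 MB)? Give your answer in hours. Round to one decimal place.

Audio total: 256 + 384 = 640 kbps = 0.640 Mbps.
Total bitrate: 5.5 + 0.640 = 6.140 Mbps.
Capacity: 128 GB = 1,024,000 Mb.
Recording time: 1,024,000 / 6.140 = 166,775 s ≈ 46.3 hours.

46.3 hours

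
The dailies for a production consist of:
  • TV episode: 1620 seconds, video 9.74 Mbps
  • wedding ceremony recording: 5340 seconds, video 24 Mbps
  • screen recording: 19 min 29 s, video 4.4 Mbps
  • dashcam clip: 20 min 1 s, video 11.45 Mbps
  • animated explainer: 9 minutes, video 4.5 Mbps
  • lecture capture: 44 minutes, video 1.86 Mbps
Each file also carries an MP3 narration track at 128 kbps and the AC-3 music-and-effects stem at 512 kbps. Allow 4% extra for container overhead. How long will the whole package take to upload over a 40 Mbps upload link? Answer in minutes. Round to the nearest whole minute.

77 minutes

Audio total: 128 + 512 = 640 kbps = 0.640 Mbps.
TV episode: 10.380 Mbps × 1620 s × 1.04 = 17488.2 Mb
wedding ceremony recording: 24.640 Mbps × 5340 s × 1.04 = 136840.7 Mb
screen recording: 5.040 Mbps × 1169 s × 1.04 = 6127.4 Mb
dashcam clip: 12.090 Mbps × 1201 s × 1.04 = 15100.9 Mb
animated explainer: 5.140 Mbps × 540 s × 1.04 = 2886.6 Mb
lecture capture: 2.500 Mbps × 2640 s × 1.04 = 6864.0 Mb
Total: 185307.9 Mb = 23163.5 MB.
At 40 Mbps: 185307.9 / 40 = 4633 s ≈ 77.2 minutes.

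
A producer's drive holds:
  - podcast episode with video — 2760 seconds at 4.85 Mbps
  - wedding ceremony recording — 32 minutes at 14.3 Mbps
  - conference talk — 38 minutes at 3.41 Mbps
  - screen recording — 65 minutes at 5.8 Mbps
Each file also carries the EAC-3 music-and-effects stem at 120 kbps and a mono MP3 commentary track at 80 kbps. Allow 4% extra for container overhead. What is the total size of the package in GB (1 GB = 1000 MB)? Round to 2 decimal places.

Audio total: 120 + 80 = 200 kbps = 0.200 Mbps.
podcast episode with video: 5.050 Mbps × 2760 s × 1.04 = 14495.5 Mb
wedding ceremony recording: 14.500 Mbps × 1920 s × 1.04 = 28953.6 Mb
conference talk: 3.610 Mbps × 2280 s × 1.04 = 8560.0 Mb
screen recording: 6.000 Mbps × 3900 s × 1.04 = 24336.0 Mb
Total: 76345.2 Mb = 9543.1 MB.
= 9.543 GB.

9.54 GB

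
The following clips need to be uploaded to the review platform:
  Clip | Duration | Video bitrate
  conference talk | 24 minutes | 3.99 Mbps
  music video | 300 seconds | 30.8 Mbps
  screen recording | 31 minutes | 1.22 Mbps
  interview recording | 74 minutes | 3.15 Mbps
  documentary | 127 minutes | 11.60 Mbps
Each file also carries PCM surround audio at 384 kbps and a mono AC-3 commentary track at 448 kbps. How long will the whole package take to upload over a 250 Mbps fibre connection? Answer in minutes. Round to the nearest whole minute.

9 minutes

Audio total: 384 + 448 = 832 kbps = 0.832 Mbps.
conference talk: 4.822 Mbps × 1440 s = 6943.7 Mb
music video: 31.632 Mbps × 300 s = 9489.6 Mb
screen recording: 2.052 Mbps × 1860 s = 3816.7 Mb
interview recording: 3.982 Mbps × 4440 s = 17680.1 Mb
documentary: 12.432 Mbps × 7620 s = 94731.8 Mb
Total: 132661.9 Mb = 16582.7 MB.
At 250 Mbps: 132661.9 / 250 = 531 s ≈ 8.84 minutes.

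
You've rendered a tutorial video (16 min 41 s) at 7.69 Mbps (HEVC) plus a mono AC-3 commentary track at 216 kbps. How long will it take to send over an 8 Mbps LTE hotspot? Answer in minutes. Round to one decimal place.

16.5 minutes

16 min 41 s = 1001 s
Audio: 216 kbps = 0.216 Mbps.
Total bitrate: 7.906 Mbps.
File: 7.906 Mbps × 1001 s = 7913.9 Mb.
At 8 Mbps: 7913.9 / 8 = 989.2 s ≈ 16.5 minutes.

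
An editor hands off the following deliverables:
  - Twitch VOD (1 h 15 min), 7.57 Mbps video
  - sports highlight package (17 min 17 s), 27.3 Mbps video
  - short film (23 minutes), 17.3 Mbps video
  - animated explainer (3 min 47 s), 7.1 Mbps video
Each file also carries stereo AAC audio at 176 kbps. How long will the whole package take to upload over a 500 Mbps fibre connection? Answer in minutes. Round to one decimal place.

3.0 minutes

Audio: 176 kbps = 0.176 Mbps.
Twitch VOD: 7.746 Mbps × 4500 s = 34857.0 Mb
sports highlight package: 27.476 Mbps × 1037 s = 28492.6 Mb
short film: 17.476 Mbps × 1380 s = 24116.9 Mb
animated explainer: 7.276 Mbps × 227 s = 1651.7 Mb
Total: 89118.1 Mb = 11139.8 MB.
At 500 Mbps: 89118.1 / 500 = 178 s ≈ 2.97 minutes.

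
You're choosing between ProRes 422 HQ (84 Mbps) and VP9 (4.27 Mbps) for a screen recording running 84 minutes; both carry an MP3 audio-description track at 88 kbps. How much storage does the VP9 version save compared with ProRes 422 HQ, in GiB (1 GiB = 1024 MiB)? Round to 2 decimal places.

46.78 GiB

84 min = 5040 s
Audio: 88 kbps = 0.088 Mbps.
ProRes 422 HQ: 84.088 Mbps × 5040 s = 423803.5 Mb = 49.337 GiB.
VP9: 4.358 Mbps × 5040 s = 21964.3 Mb = 2.557 GiB.
Saving: 49.337 − 2.557 = 46.780 GiB.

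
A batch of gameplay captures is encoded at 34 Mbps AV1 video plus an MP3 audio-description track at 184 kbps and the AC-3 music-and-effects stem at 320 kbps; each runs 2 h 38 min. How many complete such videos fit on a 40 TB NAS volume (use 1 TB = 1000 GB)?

2 h 38 min = 158 min = 9480 s
Audio total: 184 + 320 = 504 kbps = 0.504 Mbps.
Total bitrate: 34.504 Mbps.
Per item: 34.504 Mbps × 9480 s = 327,098 Mb = 40,887 MB.
Capacity: 40 TB = 320,000,000 Mb; 978.30 items → 978 complete.

978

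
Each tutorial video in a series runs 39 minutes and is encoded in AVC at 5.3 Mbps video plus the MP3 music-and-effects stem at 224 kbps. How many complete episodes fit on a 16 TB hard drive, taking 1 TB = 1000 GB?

39 min = 2340 s
Audio: 224 kbps = 0.224 Mbps.
Total bitrate: 5.524 Mbps.
Per item: 5.524 Mbps × 2340 s = 12,926 Mb = 1,616 MB.
Capacity: 16 TB = 128,000,000 Mb; 9902.40 items → 9902 complete.

9902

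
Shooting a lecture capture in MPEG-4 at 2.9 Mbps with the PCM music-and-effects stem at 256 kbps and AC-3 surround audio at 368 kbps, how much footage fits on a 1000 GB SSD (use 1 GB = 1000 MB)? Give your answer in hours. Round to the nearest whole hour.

631 hours

Audio total: 256 + 368 = 624 kbps = 0.624 Mbps.
Total bitrate: 2.9 + 0.624 = 3.524 Mbps.
Capacity: 1000 GB = 8,000,000 Mb.
Recording time: 8,000,000 / 3.524 = 2,270,148 s ≈ 631 hours.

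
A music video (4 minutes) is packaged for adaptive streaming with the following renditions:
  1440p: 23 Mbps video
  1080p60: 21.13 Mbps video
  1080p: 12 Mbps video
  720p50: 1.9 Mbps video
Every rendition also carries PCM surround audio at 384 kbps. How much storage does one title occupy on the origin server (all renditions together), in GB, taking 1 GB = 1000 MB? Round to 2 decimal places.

4 min = 240 s
Audio: 384 kbps = 0.384 Mbps.
Sum of rendition bitrates: (23+0.384) + (21.13+0.384) + (12+0.384) + (1.9+0.384) = 59.566 Mbps.
× 240 s = 14,296 Mb = 1,787 MB = 1.787 GB.

1.79 GB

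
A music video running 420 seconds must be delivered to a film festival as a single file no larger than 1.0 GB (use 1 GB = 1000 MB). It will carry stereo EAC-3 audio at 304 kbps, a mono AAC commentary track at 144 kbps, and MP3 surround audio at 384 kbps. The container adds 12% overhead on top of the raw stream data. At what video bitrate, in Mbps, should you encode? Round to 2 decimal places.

16.17 Mbps

Budget: 1.0 GB = 8000.0 Mb.
Stream payload after overhead: 8000.0 / 1.12 = 7142.9 Mb.
Total bitrate budget: 7142.9 Mb / 420 s = 17.007 Mbps.
Audio total: 304 + 144 + 384 = 832 kbps = 0.832 Mbps.
Video: 17.007 − 0.832 = 16.175 Mbps.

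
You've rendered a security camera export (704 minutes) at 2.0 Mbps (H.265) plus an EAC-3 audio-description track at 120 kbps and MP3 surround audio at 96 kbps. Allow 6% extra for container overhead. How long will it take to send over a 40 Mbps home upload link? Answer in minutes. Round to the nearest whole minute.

41 minutes

704 min = 42240 s
Audio total: 120 + 96 = 216 kbps = 0.216 Mbps.
Total bitrate: 2.216 Mbps.
File: 2.216 Mbps × 42240 s = 93603.8 Mb.
With 6% container overhead: ×1.06. → 99220.1 Mb.
At 40 Mbps: 99220.1 / 40 = 2480.5 s ≈ 41.3 minutes.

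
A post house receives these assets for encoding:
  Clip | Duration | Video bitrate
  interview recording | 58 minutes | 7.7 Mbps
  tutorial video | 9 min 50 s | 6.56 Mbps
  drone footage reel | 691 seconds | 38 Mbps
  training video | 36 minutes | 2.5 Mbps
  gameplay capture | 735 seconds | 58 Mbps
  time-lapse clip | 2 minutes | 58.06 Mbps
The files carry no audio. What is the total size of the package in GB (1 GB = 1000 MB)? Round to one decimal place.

interview recording: 7.700 Mbps × 3480 s = 26796.0 Mb
tutorial video: 6.560 Mbps × 590 s = 3870.4 Mb
drone footage reel: 38.000 Mbps × 691 s = 26258.0 Mb
training video: 2.500 Mbps × 2160 s = 5400.0 Mb
gameplay capture: 58.000 Mbps × 735 s = 42630.0 Mb
time-lapse clip: 58.060 Mbps × 120 s = 6967.2 Mb
Total: 111921.6 Mb = 13990.2 MB.
= 13.99 GB.

14.0 GB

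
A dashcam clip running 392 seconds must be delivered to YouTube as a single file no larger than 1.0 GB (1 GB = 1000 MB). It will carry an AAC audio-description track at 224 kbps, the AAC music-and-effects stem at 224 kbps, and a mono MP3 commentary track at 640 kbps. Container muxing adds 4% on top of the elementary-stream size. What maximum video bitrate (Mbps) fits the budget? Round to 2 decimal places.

Budget: 1.0 GB = 8000.0 Mb.
Stream payload after overhead: 8000.0 / 1.04 = 7692.3 Mb.
Total bitrate budget: 7692.3 Mb / 392 s = 19.623 Mbps.
Audio total: 224 + 224 + 640 = 1088 kbps = 1.088 Mbps.
Video: 19.623 − 1.088 = 18.535 Mbps.

18.54 Mbps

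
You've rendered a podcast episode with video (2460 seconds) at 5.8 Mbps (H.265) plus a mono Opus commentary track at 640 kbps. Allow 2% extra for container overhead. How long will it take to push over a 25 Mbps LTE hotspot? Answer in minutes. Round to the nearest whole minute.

11 minutes

Audio: 640 kbps = 0.640 Mbps.
Total bitrate: 6.440 Mbps.
File: 6.440 Mbps × 2460 s = 15842.4 Mb.
With 2% container overhead: ×1.02. → 16159.2 Mb.
At 25 Mbps: 16159.2 / 25 = 646.4 s ≈ 10.8 minutes.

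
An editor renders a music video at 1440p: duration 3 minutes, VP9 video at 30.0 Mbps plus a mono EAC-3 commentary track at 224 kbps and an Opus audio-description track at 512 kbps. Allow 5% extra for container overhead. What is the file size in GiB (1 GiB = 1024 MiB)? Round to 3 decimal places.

0.676 GiB

3 min = 180 s
Audio total: 224 + 512 = 736 kbps = 0.736 Mbps.
Total bitrate: 30.0 + 0.736 = 30.736 Mbps.
Stream data: 30.736 Mbps × 180 s = 5532.5 Mb.
With 5% container overhead: ×1.05.
5,809 Mb = 726,138,000 bytes ÷ 1,073,741,824 = 0.6763 GiB.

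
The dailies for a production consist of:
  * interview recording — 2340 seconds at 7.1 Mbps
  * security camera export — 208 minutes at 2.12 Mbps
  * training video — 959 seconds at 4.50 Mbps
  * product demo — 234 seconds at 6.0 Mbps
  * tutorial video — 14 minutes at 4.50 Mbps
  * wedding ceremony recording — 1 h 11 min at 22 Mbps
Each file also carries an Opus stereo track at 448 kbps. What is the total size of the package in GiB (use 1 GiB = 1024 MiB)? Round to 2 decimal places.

18.13 GiB

Audio: 448 kbps = 0.448 Mbps.
interview recording: 7.548 Mbps × 2340 s = 17662.3 Mb
security camera export: 2.568 Mbps × 12480 s = 32048.6 Mb
training video: 4.948 Mbps × 959 s = 4745.1 Mb
product demo: 6.448 Mbps × 234 s = 1508.8 Mb
tutorial video: 4.948 Mbps × 840 s = 4156.3 Mb
wedding ceremony recording: 22.448 Mbps × 4260 s = 95628.5 Mb
Total: 155749.7 Mb = 19468.7 MB.
= 18.13 GiB.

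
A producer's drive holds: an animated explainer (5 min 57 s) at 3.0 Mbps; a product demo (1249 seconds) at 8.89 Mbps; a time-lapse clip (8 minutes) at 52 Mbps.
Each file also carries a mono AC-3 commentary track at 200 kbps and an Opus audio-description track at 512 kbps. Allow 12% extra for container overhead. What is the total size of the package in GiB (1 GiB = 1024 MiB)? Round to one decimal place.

Audio total: 200 + 512 = 712 kbps = 0.712 Mbps.
animated explainer: 3.712 Mbps × 357 s × 1.12 = 1484.2 Mb
product demo: 9.602 Mbps × 1249 s × 1.12 = 13432.0 Mb
time-lapse clip: 52.712 Mbps × 480 s × 1.12 = 28338.0 Mb
Total: 43254.2 Mb = 5406.8 MB.
= 5.035 GiB.

5.0 GiB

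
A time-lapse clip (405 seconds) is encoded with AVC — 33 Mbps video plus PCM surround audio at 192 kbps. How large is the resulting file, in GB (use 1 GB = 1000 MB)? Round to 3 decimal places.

1.680 GB

Audio: 192 kbps = 0.192 Mbps.
Total bitrate: 33 + 0.192 = 33.192 Mbps.
Stream data: 33.192 Mbps × 405 s = 13442.8 Mb.
13,443 Mb ÷ 8 = 1,680 MB → 1.680 GB.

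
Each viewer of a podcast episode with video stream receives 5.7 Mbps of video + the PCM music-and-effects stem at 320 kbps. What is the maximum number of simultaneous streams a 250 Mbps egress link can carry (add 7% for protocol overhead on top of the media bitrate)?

38

Audio: 320 kbps = 0.320 Mbps.
Per-viewer media rate: 6.020 Mbps.
On the wire with 7% overhead: 6.441 Mbps.
250 Mbps = 250.0 Mbps; 250.0 / 6.441 = 38.81 → 38 viewers.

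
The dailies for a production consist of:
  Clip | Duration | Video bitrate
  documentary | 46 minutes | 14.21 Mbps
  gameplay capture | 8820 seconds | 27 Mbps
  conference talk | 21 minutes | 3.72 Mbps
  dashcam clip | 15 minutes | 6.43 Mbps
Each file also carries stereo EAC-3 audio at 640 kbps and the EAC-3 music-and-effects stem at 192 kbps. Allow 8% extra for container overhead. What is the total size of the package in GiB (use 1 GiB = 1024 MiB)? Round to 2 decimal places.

37.63 GiB

Audio total: 640 + 192 = 832 kbps = 0.832 Mbps.
documentary: 15.042 Mbps × 2760 s × 1.08 = 44837.2 Mb
gameplay capture: 27.832 Mbps × 8820 s × 1.08 = 265116.5 Mb
conference talk: 4.552 Mbps × 1260 s × 1.08 = 6194.4 Mb
dashcam clip: 7.262 Mbps × 900 s × 1.08 = 7058.7 Mb
Total: 323206.7 Mb = 40400.8 MB.
= 37.63 GiB.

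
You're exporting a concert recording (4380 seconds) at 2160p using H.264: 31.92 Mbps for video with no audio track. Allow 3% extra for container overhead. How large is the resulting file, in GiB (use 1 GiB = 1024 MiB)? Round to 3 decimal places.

Total bitrate: 31.92 Mbps.
Stream data: 31.920 Mbps × 4380 s = 139809.6 Mb.
With 3% container overhead: ×1.03.
144,004 Mb = 18,000,486,000 bytes ÷ 1,073,741,824 = 16.76 GiB.

16.764 GiB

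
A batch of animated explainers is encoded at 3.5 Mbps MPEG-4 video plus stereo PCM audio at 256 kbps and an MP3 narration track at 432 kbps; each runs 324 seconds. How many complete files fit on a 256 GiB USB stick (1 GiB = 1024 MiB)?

1620

Audio total: 256 + 432 = 688 kbps = 0.688 Mbps.
Total bitrate: 4.188 Mbps.
Per item: 4.188 Mbps × 324 s = 1,357 Mb = 169.6 MB.
Capacity: 256 GiB = 2,199,023 Mb; 1620.61 items → 1620 complete.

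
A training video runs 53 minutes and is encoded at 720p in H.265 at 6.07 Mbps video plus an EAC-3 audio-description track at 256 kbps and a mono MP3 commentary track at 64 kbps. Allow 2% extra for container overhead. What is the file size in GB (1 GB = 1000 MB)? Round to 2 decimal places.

2.59 GB

53 min = 3180 s
Audio total: 256 + 64 = 320 kbps = 0.320 Mbps.
Total bitrate: 6.07 + 0.320 = 6.390 Mbps.
Stream data: 6.390 Mbps × 3180 s = 20320.2 Mb.
With 2% container overhead: ×1.02.
20,727 Mb ÷ 8 = 2,591 MB → 2.591 GB.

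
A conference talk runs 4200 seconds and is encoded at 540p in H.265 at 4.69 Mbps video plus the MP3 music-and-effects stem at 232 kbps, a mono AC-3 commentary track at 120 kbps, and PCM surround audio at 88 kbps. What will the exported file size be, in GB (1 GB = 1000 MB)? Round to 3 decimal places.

Audio total: 232 + 120 + 88 = 440 kbps = 0.440 Mbps.
Total bitrate: 4.69 + 0.440 = 5.130 Mbps.
Stream data: 5.130 Mbps × 4200 s = 21546.0 Mb.
21,546 Mb ÷ 8 = 2,693 MB → 2.693 GB.

2.693 GB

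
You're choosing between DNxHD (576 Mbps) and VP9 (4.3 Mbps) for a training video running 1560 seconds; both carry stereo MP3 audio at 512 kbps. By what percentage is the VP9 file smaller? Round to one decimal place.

Audio: 512 kbps = 0.512 Mbps.
DNxHD: 576.512 Mbps × 1560 s = 899358.7 Mb = 104.699 GiB.
VP9: 4.812 Mbps × 1560 s = 7506.7 Mb = 0.874 GiB.
Reduction: (1 − 0.874/104.699) × 100 = 99.17%.

99.2%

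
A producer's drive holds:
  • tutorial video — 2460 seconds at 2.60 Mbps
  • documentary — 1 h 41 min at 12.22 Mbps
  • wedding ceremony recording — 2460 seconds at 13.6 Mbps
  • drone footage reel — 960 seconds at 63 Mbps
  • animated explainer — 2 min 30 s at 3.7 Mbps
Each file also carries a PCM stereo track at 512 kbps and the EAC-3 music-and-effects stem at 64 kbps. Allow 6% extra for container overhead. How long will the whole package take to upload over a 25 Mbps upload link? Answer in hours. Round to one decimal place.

Audio total: 512 + 64 = 576 kbps = 0.576 Mbps.
tutorial video: 3.176 Mbps × 2460 s × 1.06 = 8281.7 Mb
documentary: 12.796 Mbps × 6060 s × 1.06 = 82196.4 Mb
wedding ceremony recording: 14.176 Mbps × 2460 s × 1.06 = 36965.3 Mb
drone footage reel: 63.576 Mbps × 960 s × 1.06 = 64694.9 Mb
animated explainer: 4.276 Mbps × 150 s × 1.06 = 679.9 Mb
Total: 192818.3 Mb = 24102.3 MB.
At 25 Mbps: 192818.3 / 25 = 7713 s ≈ 2.14 hours.

2.1 hours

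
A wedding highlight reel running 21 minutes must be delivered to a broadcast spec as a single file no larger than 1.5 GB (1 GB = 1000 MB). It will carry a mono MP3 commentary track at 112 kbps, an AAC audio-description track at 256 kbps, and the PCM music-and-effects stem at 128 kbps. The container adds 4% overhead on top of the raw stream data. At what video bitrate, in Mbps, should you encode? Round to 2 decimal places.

8.66 Mbps

Budget: 1.5 GB = 12000.0 Mb.
Stream payload after overhead: 12000.0 / 1.04 = 11538.5 Mb.
21 min = 1260 s
Total bitrate budget: 11538.5 Mb / 1260 s = 9.158 Mbps.
Audio total: 112 + 256 + 128 = 496 kbps = 0.496 Mbps.
Video: 9.158 − 0.496 = 8.662 Mbps.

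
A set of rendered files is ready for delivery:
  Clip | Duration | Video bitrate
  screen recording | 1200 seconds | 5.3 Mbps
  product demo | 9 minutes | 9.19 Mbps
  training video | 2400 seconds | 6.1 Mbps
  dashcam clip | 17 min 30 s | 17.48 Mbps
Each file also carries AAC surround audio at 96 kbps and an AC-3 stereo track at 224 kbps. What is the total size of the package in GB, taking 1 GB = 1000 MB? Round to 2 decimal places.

Audio total: 96 + 224 = 320 kbps = 0.320 Mbps.
screen recording: 5.620 Mbps × 1200 s = 6744.0 Mb
product demo: 9.510 Mbps × 540 s = 5135.4 Mb
training video: 6.420 Mbps × 2400 s = 15408.0 Mb
dashcam clip: 17.800 Mbps × 1050 s = 18690.0 Mb
Total: 45977.4 Mb = 5747.2 MB.
= 5.747 GB.

5.75 GB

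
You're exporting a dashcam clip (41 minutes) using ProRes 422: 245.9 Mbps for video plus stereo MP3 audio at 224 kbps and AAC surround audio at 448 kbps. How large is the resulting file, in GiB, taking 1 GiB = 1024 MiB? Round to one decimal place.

70.6 GiB

41 min = 2460 s
Audio total: 224 + 448 = 672 kbps = 0.672 Mbps.
Total bitrate: 245.9 + 0.672 = 246.572 Mbps.
Stream data: 246.572 Mbps × 2460 s = 606567.1 Mb.
606,567 Mb = 75,820,890,000 bytes ÷ 1,073,741,824 = 70.61 GiB.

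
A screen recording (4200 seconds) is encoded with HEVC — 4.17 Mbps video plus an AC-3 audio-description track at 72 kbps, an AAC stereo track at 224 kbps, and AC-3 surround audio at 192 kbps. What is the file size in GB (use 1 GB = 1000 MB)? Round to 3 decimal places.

2.445 GB

Audio total: 72 + 224 + 192 = 488 kbps = 0.488 Mbps.
Total bitrate: 4.17 + 0.488 = 4.658 Mbps.
Stream data: 4.658 Mbps × 4200 s = 19563.6 Mb.
19,564 Mb ÷ 8 = 2,445 MB → 2.445 GB.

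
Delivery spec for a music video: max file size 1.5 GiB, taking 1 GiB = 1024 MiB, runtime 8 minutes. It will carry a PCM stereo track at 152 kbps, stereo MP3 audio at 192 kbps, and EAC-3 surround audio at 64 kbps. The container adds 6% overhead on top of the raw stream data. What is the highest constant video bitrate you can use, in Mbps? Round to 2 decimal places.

24.92 Mbps

Budget: 1.5 GiB = 12884.9 Mb.
Stream payload after overhead: 12884.9 / 1.06 = 12155.6 Mb.
8 min = 480 s
Total bitrate budget: 12155.6 Mb / 480 s = 25.324 Mbps.
Audio total: 152 + 192 + 64 = 408 kbps = 0.408 Mbps.
Video: 25.324 − 0.408 = 24.916 Mbps.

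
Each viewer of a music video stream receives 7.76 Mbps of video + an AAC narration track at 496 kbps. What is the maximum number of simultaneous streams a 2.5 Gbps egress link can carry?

Audio: 496 kbps = 0.496 Mbps.
Per-viewer media rate: 8.256 Mbps.
2.5 Gbps = 2,500 Mbps; 2,500 / 8.256 = 302.81 → 302 viewers.

302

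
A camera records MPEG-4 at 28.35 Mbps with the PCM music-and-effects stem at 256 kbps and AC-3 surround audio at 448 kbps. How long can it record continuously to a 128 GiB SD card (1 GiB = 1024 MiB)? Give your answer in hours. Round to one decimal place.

10.5 hours

Audio total: 256 + 448 = 704 kbps = 0.704 Mbps.
Total bitrate: 28.35 + 0.704 = 29.054 Mbps.
Capacity: 128 GiB = 1,099,512 Mb.
Recording time: 1,099,512 / 29.054 = 37,844 s ≈ 10.5 hours.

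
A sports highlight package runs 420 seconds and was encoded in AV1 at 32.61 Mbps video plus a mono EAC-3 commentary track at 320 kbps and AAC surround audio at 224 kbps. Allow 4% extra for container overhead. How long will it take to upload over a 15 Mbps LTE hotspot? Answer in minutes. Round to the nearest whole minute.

Audio total: 320 + 224 = 544 kbps = 0.544 Mbps.
Total bitrate: 33.154 Mbps.
File: 33.154 Mbps × 420 s = 13924.7 Mb.
With 4% container overhead: ×1.04. → 14481.7 Mb.
At 15 Mbps: 14481.7 / 15 = 965.4 s ≈ 16.1 minutes.

16 minutes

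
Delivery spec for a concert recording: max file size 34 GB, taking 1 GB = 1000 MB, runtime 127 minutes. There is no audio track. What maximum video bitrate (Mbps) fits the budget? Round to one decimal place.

35.7 Mbps

Budget: 34 GB = 272000.0 Mb.
127 min = 7620 s
Total bitrate budget: 272000.0 Mb / 7620 s = 35.696 Mbps.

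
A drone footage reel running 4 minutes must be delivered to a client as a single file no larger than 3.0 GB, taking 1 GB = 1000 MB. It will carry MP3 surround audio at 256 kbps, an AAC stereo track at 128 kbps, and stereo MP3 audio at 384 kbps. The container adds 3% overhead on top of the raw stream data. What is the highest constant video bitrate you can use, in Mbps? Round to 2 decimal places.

96.32 Mbps

Budget: 3.0 GB = 24000.0 Mb.
Stream payload after overhead: 24000.0 / 1.03 = 23301.0 Mb.
4 min = 240 s
Total bitrate budget: 23301.0 Mb / 240 s = 97.087 Mbps.
Audio total: 256 + 128 + 384 = 768 kbps = 0.768 Mbps.
Video: 97.087 − 0.768 = 96.319 Mbps.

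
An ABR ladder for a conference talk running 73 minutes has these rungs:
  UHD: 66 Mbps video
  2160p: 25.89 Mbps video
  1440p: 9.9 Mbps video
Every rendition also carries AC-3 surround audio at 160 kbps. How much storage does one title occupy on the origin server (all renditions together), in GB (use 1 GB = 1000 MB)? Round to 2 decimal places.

55.99 GB

73 min = 4380 s
Audio: 160 kbps = 0.160 Mbps.
Sum of rendition bitrates: (66+0.160) + (25.89+0.160) + (9.9+0.160) = 102.270 Mbps.
× 4380 s = 447,943 Mb = 55,993 MB = 55.99 GB.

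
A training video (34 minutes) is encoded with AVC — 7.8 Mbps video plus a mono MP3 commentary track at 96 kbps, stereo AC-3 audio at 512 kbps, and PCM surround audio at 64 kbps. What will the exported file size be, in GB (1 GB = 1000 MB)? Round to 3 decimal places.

34 min = 2040 s
Audio total: 96 + 512 + 64 = 672 kbps = 0.672 Mbps.
Total bitrate: 7.8 + 0.672 = 8.472 Mbps.
Stream data: 8.472 Mbps × 2040 s = 17282.9 Mb.
17,283 Mb ÷ 8 = 2,160 MB → 2.160 GB.

2.160 GB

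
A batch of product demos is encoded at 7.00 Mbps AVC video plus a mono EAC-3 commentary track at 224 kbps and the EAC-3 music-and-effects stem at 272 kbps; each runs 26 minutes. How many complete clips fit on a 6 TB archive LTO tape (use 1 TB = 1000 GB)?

4104

26 min = 1560 s
Audio total: 224 + 272 = 496 kbps = 0.496 Mbps.
Total bitrate: 7.496 Mbps.
Per item: 7.496 Mbps × 1560 s = 11,694 Mb = 1,462 MB.
Capacity: 6 TB = 48,000,000 Mb; 4104.75 items → 4104 complete.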